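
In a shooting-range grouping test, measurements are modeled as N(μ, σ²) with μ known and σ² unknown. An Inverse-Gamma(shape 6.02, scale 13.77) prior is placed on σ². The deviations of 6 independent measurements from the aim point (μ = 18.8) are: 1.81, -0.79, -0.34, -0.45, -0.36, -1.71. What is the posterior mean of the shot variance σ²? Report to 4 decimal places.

2.1703

With known mean μ and an Inverse-Gamma(α, β) prior on σ², the Normal likelihood is conjugate: posterior is Inv-Gamma(α + n/2, β + Σ(xᵢ−μ)²/2).
Σ(xᵢ−μ)² = (1.81)² + (-0.79)² + (-0.34)² + (-0.45)² + (-0.36)² + (-1.71)² = 7.2720.
Posterior: Inv-Gamma(6.02 + 6/2, 13.77 + 7.2720/2) = Inv-Gamma(9.02, 17.40600).
E[σ²|data] = β/(α−1) = 17.40600/8.02 = 2.1703.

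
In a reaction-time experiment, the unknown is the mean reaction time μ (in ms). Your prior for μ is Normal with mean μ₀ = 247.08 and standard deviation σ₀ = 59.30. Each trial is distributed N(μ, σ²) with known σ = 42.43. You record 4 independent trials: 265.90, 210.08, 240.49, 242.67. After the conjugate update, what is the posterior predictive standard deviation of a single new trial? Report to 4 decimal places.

46.8968

For Normal data with known variance σ², a Normal(μ₀, σ₀²) prior on μ is conjugate. Posterior precision = 1/σ₀² + n/σ²; posterior mean is the precision-weighted average of μ₀ and x̄.
σ₀² = 59.30² = 3516.49, σ² = 42.43² = 1800.3049; σ² + n·σ₀² = 1800.3049 + 4·3516.49 = 15866.2649.
Posterior precision = 1/σ₀² + n/σ² = 1/3516.49 + 4/1800.3049 = (σ² + n·σ₀²)/(σ₀²σ²) = 15866.2649/(3516.49·1800.3049); posterior variance σₙ² = σ₀²σ²/(σ² + n·σ₀²) = 3516.49·1800.3049/15866.2649 = 399.007215.
Predictive variance for one new observation = σₙ² + σ² = 3516.49·1800.3049/15866.2649 + 1800.3049 = σ²·(σ₀² + 15866.2649)/15866.2649 = 1800.3049·19382.7549/15866.2649 = 2199.312115; SD = √(1800.3049·19382.7549/15866.2649) = 46.8968.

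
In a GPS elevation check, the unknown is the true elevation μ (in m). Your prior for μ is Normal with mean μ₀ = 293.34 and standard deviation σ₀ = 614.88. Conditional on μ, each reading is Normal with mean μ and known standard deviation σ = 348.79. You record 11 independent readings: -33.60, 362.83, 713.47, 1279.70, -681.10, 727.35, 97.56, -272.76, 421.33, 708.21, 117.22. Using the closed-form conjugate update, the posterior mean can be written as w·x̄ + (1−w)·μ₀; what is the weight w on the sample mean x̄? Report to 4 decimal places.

For Normal data with known variance σ², a Normal(μ₀, σ₀²) prior on μ is conjugate. Posterior precision = 1/σ₀² + n/σ²; posterior mean is the precision-weighted average of μ₀ and x̄.
σ₀² = 614.88² = 378077.4144, σ² = 348.79² = 121654.4641. Prior precision 1/σ₀² = 1/378077.4144; data precision n/σ² = 11/121654.4641.
w = (n/σ²)/(1/σ₀² + n/σ²) = n·σ₀²/(σ² + n·σ₀²) = 11·378077.4144/(121654.4641 + 11·378077.4144) = 4158851.5584/4280506.0225 = 0.9716.

0.9716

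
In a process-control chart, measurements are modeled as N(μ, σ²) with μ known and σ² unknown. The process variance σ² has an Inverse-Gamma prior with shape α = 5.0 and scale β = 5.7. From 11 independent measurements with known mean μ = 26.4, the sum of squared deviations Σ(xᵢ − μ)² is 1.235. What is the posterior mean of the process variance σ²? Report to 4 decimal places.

0.6650

With known mean μ and an Inverse-Gamma(α, β) prior on σ², the Normal likelihood is conjugate: posterior is Inv-Gamma(α + n/2, β + Σ(xᵢ−μ)²/2).
Posterior: Inv-Gamma(5.0 + 11/2, 5.7 + 1.235/2) = Inv-Gamma(10.50, 6.3175).
E[σ²|data] = β/(α−1) = 6.3175/9.50 = 0.6650.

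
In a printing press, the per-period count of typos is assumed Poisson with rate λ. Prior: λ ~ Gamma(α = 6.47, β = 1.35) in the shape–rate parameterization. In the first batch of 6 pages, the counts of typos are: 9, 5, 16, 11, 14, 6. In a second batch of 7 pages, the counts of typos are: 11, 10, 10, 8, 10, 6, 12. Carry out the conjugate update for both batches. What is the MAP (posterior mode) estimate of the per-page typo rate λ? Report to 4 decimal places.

9.3010

With a Gamma(shape α, rate β) prior, the Poisson likelihood is conjugate: the posterior is Gamma(α + ΣXᵢ, β + n).
Batch 1: sum of counts S = 61 over n = 6 pages.
After batch 1: Gamma(α+S, β+n) = Gamma(6.47+61, 1.35+6) = Gamma(67.47, 7.35).
Batch 2: sum of counts S = 67 over n = 7 pages.
After batch 2: Gamma(α+S, β+n) = Gamma(67.47+67, 7.35+7) = Gamma(134.47, 14.35).
Mode of Gamma(α,β) for α≥1 is (α−1)/β = 133.47/14.35 = 9.3010.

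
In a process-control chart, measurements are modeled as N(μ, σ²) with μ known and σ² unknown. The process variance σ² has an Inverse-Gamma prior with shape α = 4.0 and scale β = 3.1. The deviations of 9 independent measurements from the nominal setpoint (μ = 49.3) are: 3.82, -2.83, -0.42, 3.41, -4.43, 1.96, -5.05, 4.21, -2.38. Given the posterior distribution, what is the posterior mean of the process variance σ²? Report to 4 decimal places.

7.5309

With known mean μ and an Inverse-Gamma(α, β) prior on σ², the Normal likelihood is conjugate: posterior is Inv-Gamma(α + n/2, β + Σ(xᵢ−μ)²/2).
Σ(xᵢ−μ)² = (3.82)² + (-2.83)² + (-0.42)² + (3.41)² + (-4.43)² + (1.96)² + (-5.05)² + (4.21)² + (-2.38)² = 106.7633.
Posterior: Inv-Gamma(4.0 + 9/2, 3.1 + 106.7633/2) = Inv-Gamma(8.50, 56.48165).
E[σ²|data] = β/(α−1) = 56.48165/7.50 = 7.5309.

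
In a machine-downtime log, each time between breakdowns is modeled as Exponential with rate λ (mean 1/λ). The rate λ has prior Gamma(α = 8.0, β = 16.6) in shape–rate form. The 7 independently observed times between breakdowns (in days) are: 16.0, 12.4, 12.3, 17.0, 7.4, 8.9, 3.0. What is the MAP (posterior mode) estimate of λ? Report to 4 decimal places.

With a Gamma(shape α, rate β) prior on the exponential rate λ, the posterior after n observations with total T = Σxᵢ is Gamma(α+n, β+T).
Sum of observations T = 77.0 days; n = 7.
Posterior: Gamma(8.0+7, 16.6+77.0) = Gamma(15.0, 93.6).
Mode = (α−1)/β = 0.1496.

0.1496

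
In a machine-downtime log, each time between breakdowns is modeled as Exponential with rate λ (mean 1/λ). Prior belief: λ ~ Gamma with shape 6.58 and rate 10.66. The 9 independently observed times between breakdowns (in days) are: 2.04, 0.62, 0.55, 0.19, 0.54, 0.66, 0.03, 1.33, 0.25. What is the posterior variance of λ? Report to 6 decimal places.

With a Gamma(shape α, rate β) prior on the exponential rate λ, the posterior after n observations with total T = Σxᵢ is Gamma(α+n, β+T).
Sum of observations T = 6.21 days; n = 9.
Posterior: Gamma(6.58+9, 10.66+6.21) = Gamma(15.58, 16.87).
Var = α/β² = 0.054744.

0.054744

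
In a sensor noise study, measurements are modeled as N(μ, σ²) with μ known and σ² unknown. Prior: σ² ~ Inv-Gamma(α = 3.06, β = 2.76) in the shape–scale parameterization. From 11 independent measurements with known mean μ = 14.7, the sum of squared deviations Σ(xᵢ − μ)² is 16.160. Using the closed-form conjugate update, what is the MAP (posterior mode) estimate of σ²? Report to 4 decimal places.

With known mean μ and an Inverse-Gamma(α, β) prior on σ², the Normal likelihood is conjugate: posterior is Inv-Gamma(α + n/2, β + Σ(xᵢ−μ)²/2).
Posterior: Inv-Gamma(3.06 + 11/2, 2.76 + 16.160/2) = Inv-Gamma(8.56, 10.8400).
Mode = β/(α+1) = 10.8400/9.56 = 1.1339.

1.1339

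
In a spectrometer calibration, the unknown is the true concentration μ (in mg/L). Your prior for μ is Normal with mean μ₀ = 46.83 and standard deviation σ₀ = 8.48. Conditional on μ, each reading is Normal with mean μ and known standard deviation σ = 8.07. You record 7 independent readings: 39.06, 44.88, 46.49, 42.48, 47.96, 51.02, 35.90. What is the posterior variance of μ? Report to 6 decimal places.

For Normal data with known variance σ², a Normal(μ₀, σ₀²) prior on μ is conjugate. Posterior precision = 1/σ₀² + n/σ²; posterior mean is the precision-weighted average of μ₀ and x̄.
σ₀² = 8.48² = 71.9104, σ² = 8.07² = 65.1249; σ² + n·σ₀² = 65.1249 + 7·71.9104 = 568.4977.
Posterior precision = 1/σ₀² + n/σ² = 1/71.9104 + 7/65.1249 = (σ² + n·σ₀²)/(σ₀²σ²) = 568.4977/(71.9104·65.1249); posterior variance σₙ² = σ₀²σ²/(σ² + n·σ₀²) = 71.9104·65.1249/568.4977 = 8.237778.

8.237778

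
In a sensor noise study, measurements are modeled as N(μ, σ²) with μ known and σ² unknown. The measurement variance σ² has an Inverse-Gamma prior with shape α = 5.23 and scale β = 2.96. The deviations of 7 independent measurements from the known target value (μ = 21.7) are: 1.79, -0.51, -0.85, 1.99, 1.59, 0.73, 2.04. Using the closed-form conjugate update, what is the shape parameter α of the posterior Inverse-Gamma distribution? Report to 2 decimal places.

With known mean μ and an Inverse-Gamma(α, β) prior on σ², the Normal likelihood is conjugate: posterior is Inv-Gamma(α + n/2, β + Σ(xᵢ−μ)²/2).
Σ(xᵢ−μ)² = (1.79)² + (-0.51)² + (-0.85)² + (1.99)² + (1.59)² + (0.73)² + (2.04)² = 15.3694.
Posterior: Inv-Gamma(5.23 + 7/2, 2.96 + 15.3694/2) = Inv-Gamma(8.73, 10.64470).
Posterior α = 8.73.

8.73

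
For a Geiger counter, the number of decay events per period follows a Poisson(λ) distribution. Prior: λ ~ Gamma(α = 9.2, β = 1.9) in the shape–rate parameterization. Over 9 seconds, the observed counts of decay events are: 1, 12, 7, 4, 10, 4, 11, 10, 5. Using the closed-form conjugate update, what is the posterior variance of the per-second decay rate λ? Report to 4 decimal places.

With a Gamma(shape α, rate β) prior, the Poisson likelihood is conjugate: the posterior is Gamma(α + ΣXᵢ, β + n).
Sum of counts S = 64 over n = 9 seconds.
Posterior: Gamma(α+S, β+n) = Gamma(9.2+64, 1.9+9) = Gamma(73.2, 10.9).
Var = α/β² = 73.2/10.9² = 0.6161.

0.6161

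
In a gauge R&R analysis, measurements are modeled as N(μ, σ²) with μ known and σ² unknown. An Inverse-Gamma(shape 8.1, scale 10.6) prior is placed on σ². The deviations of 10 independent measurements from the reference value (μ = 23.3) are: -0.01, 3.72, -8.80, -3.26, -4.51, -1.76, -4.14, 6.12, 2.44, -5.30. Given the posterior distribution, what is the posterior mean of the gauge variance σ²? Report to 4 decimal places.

With known mean μ and an Inverse-Gamma(α, β) prior on σ², the Normal likelihood is conjugate: posterior is Inv-Gamma(α + n/2, β + Σ(xᵢ−μ)²/2).
Σ(xᵢ−μ)² = (-0.01)² + (3.72)² + (-8.80)² + (-3.26)² + (-4.51)² + (-1.76)² + (-4.14)² + (6.12)² + (2.44)² + (-5.30)² = 213.9814.
Posterior: Inv-Gamma(8.1 + 10/2, 10.6 + 213.9814/2) = Inv-Gamma(13.10, 117.59070).
E[σ²|data] = β/(α−1) = 117.59070/12.10 = 9.7182.

9.7182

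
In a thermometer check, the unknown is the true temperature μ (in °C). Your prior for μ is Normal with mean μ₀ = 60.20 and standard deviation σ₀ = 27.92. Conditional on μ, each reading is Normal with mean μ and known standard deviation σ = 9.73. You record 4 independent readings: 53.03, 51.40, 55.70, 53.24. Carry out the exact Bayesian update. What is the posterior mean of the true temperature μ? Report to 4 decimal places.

For Normal data with known variance σ², a Normal(μ₀, σ₀²) prior on μ is conjugate. Posterior precision = 1/σ₀² + n/σ²; posterior mean is the precision-weighted average of μ₀ and x̄.
Σxᵢ = 53.03 + 51.40 + 55.70 + 53.24 = 213.37, so n·x̄ = 213.37.
σ₀² = 27.92² = 779.5264, σ² = 9.73² = 94.6729; σ² + n·σ₀² = 94.6729 + 4·779.5264 = 3212.7785.
Posterior mean = (μ₀/σ₀² + n·x̄/σ²)/(1/σ₀² + n/σ²) = (σ²·μ₀ + σ₀²·n·x̄)/(σ² + n·σ₀²) = (94.6729·60.20 + 779.5264·213.37)/3212.7785 = 172026.856548/3212.7785 = 53.5446.

53.5446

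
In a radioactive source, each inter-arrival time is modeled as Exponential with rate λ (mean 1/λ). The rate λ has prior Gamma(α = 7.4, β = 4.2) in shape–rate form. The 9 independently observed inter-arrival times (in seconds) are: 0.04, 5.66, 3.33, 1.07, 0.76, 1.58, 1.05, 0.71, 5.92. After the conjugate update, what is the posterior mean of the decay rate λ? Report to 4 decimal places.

With a Gamma(shape α, rate β) prior on the exponential rate λ, the posterior after n observations with total T = Σxᵢ is Gamma(α+n, β+T).
Sum of observations T = 20.12 seconds; n = 9.
Posterior: Gamma(7.4+9, 4.2+20.12) = Gamma(16.4, 24.32).
Posterior mean of λ = α/β = 16.4/24.32 = 0.6743.

0.6743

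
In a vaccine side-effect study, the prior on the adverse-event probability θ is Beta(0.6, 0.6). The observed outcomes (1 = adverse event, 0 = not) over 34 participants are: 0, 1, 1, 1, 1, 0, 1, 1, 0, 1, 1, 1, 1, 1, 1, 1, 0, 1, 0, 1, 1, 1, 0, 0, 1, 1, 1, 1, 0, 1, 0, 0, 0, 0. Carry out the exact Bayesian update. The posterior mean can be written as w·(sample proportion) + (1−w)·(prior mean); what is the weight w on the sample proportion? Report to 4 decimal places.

0.9659

The Beta prior is conjugate to a Binomial/Bernoulli likelihood; the update adds successes to α and failures to β.
Posterior mean = (α₀+k)/(α₀+β₀+n) = [n/(α₀+β₀+n)]·(k/n) + [(α₀+β₀)/(α₀+β₀+n)]·α₀/(α₀+β₀), so only n and the prior enter the weight.
The weight on the data is w = n/(α₀+β₀+n) = 34/(0.6+0.6+34) = 34/35.2 = 0.9659.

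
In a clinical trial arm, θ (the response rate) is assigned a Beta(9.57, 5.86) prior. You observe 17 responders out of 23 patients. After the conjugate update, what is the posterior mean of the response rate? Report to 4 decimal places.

The Beta prior is conjugate to a Binomial/Bernoulli likelihood; the update adds successes to α and failures to β.
Posterior: Beta(α+k, β+n−k) = Beta(9.57+17, 5.86+6) = Beta(26.57, 11.86).
Posterior mean = α/(α+β) = 26.57/38.43 = 0.6914.

0.6914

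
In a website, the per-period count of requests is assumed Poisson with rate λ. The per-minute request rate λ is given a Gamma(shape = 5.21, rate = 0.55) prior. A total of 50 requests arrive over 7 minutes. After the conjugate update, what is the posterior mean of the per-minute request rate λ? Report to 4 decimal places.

7.3126

With a Gamma(shape α, rate β) prior, the Poisson likelihood is conjugate: the posterior is Gamma(α + ΣXᵢ, β + n).
Posterior: Gamma(α+S, β+n) = Gamma(5.21+50, 0.55+7) = Gamma(55.21, 7.55).
Posterior mean = α/β = 55.21/7.55 = 7.3126.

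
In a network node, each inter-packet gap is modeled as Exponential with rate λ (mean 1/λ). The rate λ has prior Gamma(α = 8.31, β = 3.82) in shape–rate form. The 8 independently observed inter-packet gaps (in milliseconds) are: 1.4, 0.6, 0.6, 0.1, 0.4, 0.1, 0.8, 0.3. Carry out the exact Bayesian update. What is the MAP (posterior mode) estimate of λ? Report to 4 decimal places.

With a Gamma(shape α, rate β) prior on the exponential rate λ, the posterior after n observations with total T = Σxᵢ is Gamma(α+n, β+T).
Sum of observations T = 4.3 milliseconds; n = 8.
Posterior: Gamma(8.31+8, 3.82+4.3) = Gamma(16.31, 8.12).
Mode = (α−1)/β = 1.8855.

1.8855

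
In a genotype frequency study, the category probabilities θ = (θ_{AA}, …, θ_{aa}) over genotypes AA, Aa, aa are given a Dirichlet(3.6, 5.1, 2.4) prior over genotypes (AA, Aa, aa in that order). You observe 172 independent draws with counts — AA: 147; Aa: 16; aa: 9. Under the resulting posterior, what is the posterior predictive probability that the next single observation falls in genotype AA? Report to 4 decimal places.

0.8225

The Dirichlet prior is conjugate to the Multinomial likelihood: each posterior αⱼ = prior αⱼ + observed count nⱼ.
Posterior concentration: (150.6, 21.1, 11.4), total = 183.1.
P(next = AA | data) = α_{AA}/Σα = 0.8225.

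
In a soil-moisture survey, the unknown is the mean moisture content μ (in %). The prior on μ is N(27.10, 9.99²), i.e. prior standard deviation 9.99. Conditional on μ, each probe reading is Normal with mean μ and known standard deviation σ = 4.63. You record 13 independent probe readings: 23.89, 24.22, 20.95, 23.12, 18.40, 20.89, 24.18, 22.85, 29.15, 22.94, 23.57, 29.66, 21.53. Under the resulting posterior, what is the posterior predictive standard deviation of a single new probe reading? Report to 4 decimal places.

For Normal data with known variance σ², a Normal(μ₀, σ₀²) prior on μ is conjugate. Posterior precision = 1/σ₀² + n/σ²; posterior mean is the precision-weighted average of μ₀ and x̄.
σ₀² = 9.99² = 99.8001, σ² = 4.63² = 21.4369; σ² + n·σ₀² = 21.4369 + 13·99.8001 = 1318.8382.
Posterior precision = 1/σ₀² + n/σ² = 1/99.8001 + 13/21.4369 = (σ² + n·σ₀²)/(σ₀²σ²) = 1318.8382/(99.8001·21.4369); posterior variance σₙ² = σ₀²σ²/(σ² + n·σ₀²) = 99.8001·21.4369/1318.8382 = 1.622189.
Predictive variance for one new observation = σₙ² + σ² = 99.8001·21.4369/1318.8382 + 21.4369 = σ²·(σ₀² + 1318.8382)/1318.8382 = 21.4369·1418.6383/1318.8382 = 23.059089; SD = √(21.4369·1418.6383/1318.8382) = 4.8020.

4.8020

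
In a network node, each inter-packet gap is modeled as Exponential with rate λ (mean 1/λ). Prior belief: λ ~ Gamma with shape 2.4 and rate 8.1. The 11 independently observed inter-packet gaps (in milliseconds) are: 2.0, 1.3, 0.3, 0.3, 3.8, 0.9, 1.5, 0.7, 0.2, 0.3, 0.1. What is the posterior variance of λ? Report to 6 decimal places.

0.035240

With a Gamma(shape α, rate β) prior on the exponential rate λ, the posterior after n observations with total T = Σxᵢ is Gamma(α+n, β+T).
Sum of observations T = 11.4 milliseconds; n = 11.
Posterior: Gamma(2.4+11, 8.1+11.4) = Gamma(13.4, 19.5).
Var = α/β² = 0.035240.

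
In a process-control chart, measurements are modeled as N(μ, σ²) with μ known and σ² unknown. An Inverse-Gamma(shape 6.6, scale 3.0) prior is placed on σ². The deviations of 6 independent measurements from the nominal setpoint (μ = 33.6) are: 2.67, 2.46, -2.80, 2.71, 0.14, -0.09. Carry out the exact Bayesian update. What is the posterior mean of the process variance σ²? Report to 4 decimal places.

With known mean μ and an Inverse-Gamma(α, β) prior on σ², the Normal likelihood is conjugate: posterior is Inv-Gamma(α + n/2, β + Σ(xᵢ−μ)²/2).
Σ(xᵢ−μ)² = (2.67)² + (2.46)² + (-2.80)² + (2.71)² + (0.14)² + (-0.09)² = 28.3923.
Posterior: Inv-Gamma(6.6 + 6/2, 3.0 + 28.3923/2) = Inv-Gamma(9.60, 17.19615).
E[σ²|data] = β/(α−1) = 17.19615/8.60 = 1.9996.

1.9996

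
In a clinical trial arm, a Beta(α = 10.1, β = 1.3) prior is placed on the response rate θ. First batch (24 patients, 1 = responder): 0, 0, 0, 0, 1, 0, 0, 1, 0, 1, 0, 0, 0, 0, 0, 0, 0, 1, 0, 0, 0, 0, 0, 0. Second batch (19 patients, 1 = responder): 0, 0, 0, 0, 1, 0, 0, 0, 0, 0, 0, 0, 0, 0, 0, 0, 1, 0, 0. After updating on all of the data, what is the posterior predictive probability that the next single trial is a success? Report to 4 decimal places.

0.2960

The Beta prior is conjugate to a Binomial/Bernoulli likelihood; the update adds successes to α and failures to β.
After batch 1: Beta(10.1+4, 1.3+20) = Beta(14.1, 21.3).
After batch 2: Beta(14.1+2, 21.3+17) = Beta(16.1, 38.3).
For a single future Bernoulli trial, P(success | data) = α/(α+β) = 0.2960.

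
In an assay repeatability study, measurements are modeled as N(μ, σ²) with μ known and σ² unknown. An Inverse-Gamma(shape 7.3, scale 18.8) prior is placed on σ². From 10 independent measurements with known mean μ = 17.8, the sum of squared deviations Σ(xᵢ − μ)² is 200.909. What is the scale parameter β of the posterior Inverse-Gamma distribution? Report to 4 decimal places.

119.2545

With known mean μ and an Inverse-Gamma(α, β) prior on σ², the Normal likelihood is conjugate: posterior is Inv-Gamma(α + n/2, β + Σ(xᵢ−μ)²/2).
Posterior: Inv-Gamma(7.3 + 10/2, 18.8 + 200.909/2) = Inv-Gamma(12.30, 119.2545).
Posterior β = 119.2545.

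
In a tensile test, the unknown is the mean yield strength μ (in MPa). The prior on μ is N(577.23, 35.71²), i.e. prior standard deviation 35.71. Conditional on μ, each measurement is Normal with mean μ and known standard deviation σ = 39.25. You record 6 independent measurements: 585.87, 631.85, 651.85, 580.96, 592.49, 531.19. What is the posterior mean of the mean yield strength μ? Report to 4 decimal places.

For Normal data with known variance σ², a Normal(μ₀, σ₀²) prior on μ is conjugate. Posterior precision = 1/σ₀² + n/σ²; posterior mean is the precision-weighted average of μ₀ and x̄.
Σxᵢ = 585.87 + 631.85 + 651.85 + 580.96 + 592.49 + 531.19 = 3574.21, so n·x̄ = 3574.21.
σ₀² = 35.71² = 1275.2041, σ² = 39.25² = 1540.5625; σ² + n·σ₀² = 1540.5625 + 6·1275.2041 = 9191.7871.
Posterior mean = (μ₀/σ₀² + n·x̄/σ²)/(1/σ₀² + n/σ²) = (σ²·μ₀ + σ₀²·n·x̄)/(σ² + n·σ₀²) = (1540.5625·577.23 + 1275.2041·3574.21)/9191.7871 = 5447106.138136/9191.7871 = 592.6058.

592.6058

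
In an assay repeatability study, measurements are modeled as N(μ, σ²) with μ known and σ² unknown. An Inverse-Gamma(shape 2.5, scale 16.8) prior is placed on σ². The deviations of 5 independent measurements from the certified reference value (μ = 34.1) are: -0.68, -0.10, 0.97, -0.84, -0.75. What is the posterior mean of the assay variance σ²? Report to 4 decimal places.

With known mean μ and an Inverse-Gamma(α, β) prior on σ², the Normal likelihood is conjugate: posterior is Inv-Gamma(α + n/2, β + Σ(xᵢ−μ)²/2).
Σ(xᵢ−μ)² = (-0.68)² + (-0.10)² + (0.97)² + (-0.84)² + (-0.75)² = 2.6814.
Posterior: Inv-Gamma(2.5 + 5/2, 16.8 + 2.6814/2) = Inv-Gamma(5.00, 18.14070).
E[σ²|data] = β/(α−1) = 18.14070/4.00 = 4.5352.

4.5352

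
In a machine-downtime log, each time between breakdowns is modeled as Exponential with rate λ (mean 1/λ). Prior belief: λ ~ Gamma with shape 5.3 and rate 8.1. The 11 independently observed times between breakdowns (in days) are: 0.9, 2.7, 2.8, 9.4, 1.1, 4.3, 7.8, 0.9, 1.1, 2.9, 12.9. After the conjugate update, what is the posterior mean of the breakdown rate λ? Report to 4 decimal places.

0.2969

With a Gamma(shape α, rate β) prior on the exponential rate λ, the posterior after n observations with total T = Σxᵢ is Gamma(α+n, β+T).
Sum of observations T = 46.8 days; n = 11.
Posterior: Gamma(5.3+11, 8.1+46.8) = Gamma(16.3, 54.9).
Posterior mean of λ = α/β = 16.3/54.9 = 0.2969.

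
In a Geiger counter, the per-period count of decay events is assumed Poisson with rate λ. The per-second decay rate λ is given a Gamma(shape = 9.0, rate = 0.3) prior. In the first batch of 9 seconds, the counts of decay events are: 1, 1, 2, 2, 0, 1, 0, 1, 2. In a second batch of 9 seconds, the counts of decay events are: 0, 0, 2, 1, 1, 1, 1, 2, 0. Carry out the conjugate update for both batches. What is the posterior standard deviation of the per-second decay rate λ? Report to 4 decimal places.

With a Gamma(shape α, rate β) prior, the Poisson likelihood is conjugate: the posterior is Gamma(α + ΣXᵢ, β + n).
Batch 1: sum of counts S = 10 over n = 9 seconds.
After batch 1: Gamma(α+S, β+n) = Gamma(9.0+10, 0.3+9) = Gamma(19.0, 9.3).
Batch 2: sum of counts S = 8 over n = 9 seconds.
After batch 2: Gamma(α+S, β+n) = Gamma(19.0+8, 9.3+9) = Gamma(27.0, 18.3).
SD = √α/β = √27.0/18.3 = 0.2839.

0.2839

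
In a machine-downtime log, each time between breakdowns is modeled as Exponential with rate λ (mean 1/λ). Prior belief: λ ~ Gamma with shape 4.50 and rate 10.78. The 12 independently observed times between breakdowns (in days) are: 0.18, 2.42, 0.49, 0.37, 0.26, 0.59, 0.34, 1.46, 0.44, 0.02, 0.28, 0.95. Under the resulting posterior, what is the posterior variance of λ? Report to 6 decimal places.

0.047796

With a Gamma(shape α, rate β) prior on the exponential rate λ, the posterior after n observations with total T = Σxᵢ is Gamma(α+n, β+T).
Sum of observations T = 7.80 days; n = 12.
Posterior: Gamma(4.50+12, 10.78+7.80) = Gamma(16.50, 18.58).
Var = α/β² = 0.047796.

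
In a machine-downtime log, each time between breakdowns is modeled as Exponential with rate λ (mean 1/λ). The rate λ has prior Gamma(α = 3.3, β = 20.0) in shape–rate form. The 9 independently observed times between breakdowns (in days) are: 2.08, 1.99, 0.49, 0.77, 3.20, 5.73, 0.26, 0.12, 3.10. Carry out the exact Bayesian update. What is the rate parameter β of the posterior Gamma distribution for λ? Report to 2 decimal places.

37.74

With a Gamma(shape α, rate β) prior on the exponential rate λ, the posterior after n observations with total T = Σxᵢ is Gamma(α+n, β+T).
Sum of observations T = 17.74 days; n = 9.
Posterior: Gamma(3.3+9, 20.0+17.74) = Gamma(12.3, 37.74).
Posterior β = 37.74.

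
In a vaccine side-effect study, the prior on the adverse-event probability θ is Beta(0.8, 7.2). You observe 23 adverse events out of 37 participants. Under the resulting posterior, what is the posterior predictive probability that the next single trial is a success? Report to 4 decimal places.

0.5289

The Beta prior is conjugate to a Binomial/Bernoulli likelihood; the update adds successes to α and failures to β.
Posterior: Beta(α+k, β+n−k) = Beta(0.8+23, 7.2+14) = Beta(23.8, 21.2).
For a single future Bernoulli trial, P(success | data) = α/(α+β) = 0.5289.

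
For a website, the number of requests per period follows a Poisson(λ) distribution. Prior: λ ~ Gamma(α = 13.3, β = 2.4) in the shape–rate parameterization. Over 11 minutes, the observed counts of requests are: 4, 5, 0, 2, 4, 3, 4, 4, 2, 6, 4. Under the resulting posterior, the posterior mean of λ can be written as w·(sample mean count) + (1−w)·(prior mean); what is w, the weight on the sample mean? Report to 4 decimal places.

0.8209

With a Gamma(shape α, rate β) prior, the Poisson likelihood is conjugate: the posterior is Gamma(α + ΣXᵢ, β + n).
Posterior mean = (α₀+S)/(β₀+n) = [n/(β₀+n)]·(S/n) + [β₀/(β₀+n)]·(α₀/β₀), so only n and β₀ enter the weight.
Weight on data w = n/(β₀+n) = 11/(2.4+11) = 11/13.4 = 0.8209.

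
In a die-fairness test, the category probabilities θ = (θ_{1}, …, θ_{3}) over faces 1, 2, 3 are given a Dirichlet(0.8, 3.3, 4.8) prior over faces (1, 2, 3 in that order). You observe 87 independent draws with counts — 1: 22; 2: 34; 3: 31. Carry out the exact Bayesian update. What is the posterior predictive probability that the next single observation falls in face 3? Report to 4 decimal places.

0.3733

The Dirichlet prior is conjugate to the Multinomial likelihood: each posterior αⱼ = prior αⱼ + observed count nⱼ.
Posterior concentration: (22.8, 37.3, 35.8), total = 95.9.
P(next = 3 | data) = α_{3}/Σα = 0.3733.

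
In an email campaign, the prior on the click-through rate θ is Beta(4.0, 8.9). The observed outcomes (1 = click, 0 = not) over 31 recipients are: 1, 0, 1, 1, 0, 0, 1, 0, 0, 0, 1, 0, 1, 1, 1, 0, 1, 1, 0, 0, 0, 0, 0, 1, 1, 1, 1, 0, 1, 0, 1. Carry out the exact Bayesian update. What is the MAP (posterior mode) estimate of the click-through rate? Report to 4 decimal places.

The Beta prior is conjugate to a Binomial/Bernoulli likelihood; the update adds successes to α and failures to β.
Posterior: Beta(α+k, β+n−k) = Beta(4.0+16, 8.9+15) = Beta(20.0, 23.9).
Mode of Beta(a,b) for a,b>1 is (a−1)/(a+b−2) = 19.0/41.9 = 0.4535.

0.4535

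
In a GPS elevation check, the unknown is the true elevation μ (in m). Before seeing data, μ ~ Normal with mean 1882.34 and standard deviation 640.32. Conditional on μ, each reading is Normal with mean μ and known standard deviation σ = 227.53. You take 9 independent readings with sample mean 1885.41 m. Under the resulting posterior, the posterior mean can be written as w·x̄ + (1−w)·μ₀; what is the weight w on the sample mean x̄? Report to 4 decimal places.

For Normal data with known variance σ², a Normal(μ₀, σ₀²) prior on μ is conjugate. Posterior precision = 1/σ₀² + n/σ²; posterior mean is the precision-weighted average of μ₀ and x̄.
σ₀² = 640.32² = 410009.7024, σ² = 227.53² = 51769.9009. Prior precision 1/σ₀² = 1/410009.7024; data precision n/σ² = 9/51769.9009.
w = (n/σ²)/(1/σ₀² + n/σ²) = n·σ₀²/(σ² + n·σ₀²) = 9·410009.7024/(51769.9009 + 9·410009.7024) = 3690087.3216/3741857.2225 = 0.9862.

0.9862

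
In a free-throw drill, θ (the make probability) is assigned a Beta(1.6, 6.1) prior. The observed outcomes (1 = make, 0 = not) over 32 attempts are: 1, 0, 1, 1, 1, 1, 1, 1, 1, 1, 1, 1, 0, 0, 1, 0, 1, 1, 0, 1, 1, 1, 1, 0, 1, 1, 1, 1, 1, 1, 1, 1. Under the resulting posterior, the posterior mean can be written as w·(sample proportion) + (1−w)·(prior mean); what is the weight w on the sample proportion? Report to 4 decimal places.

0.8060

The Beta prior is conjugate to a Binomial/Bernoulli likelihood; the update adds successes to α and failures to β.
Posterior mean = (α₀+k)/(α₀+β₀+n) = [n/(α₀+β₀+n)]·(k/n) + [(α₀+β₀)/(α₀+β₀+n)]·α₀/(α₀+β₀), so only n and the prior enter the weight.
The weight on the data is w = n/(α₀+β₀+n) = 32/(1.6+6.1+32) = 32/39.7 = 0.8060.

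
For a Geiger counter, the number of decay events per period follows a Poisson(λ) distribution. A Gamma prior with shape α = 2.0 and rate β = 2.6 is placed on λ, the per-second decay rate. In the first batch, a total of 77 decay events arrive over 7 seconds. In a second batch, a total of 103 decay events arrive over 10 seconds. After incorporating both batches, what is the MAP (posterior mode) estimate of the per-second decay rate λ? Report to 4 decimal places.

9.2347

With a Gamma(shape α, rate β) prior, the Poisson likelihood is conjugate: the posterior is Gamma(α + ΣXᵢ, β + n).
After batch 1: Gamma(α+S, β+n) = Gamma(2.0+77, 2.6+7) = Gamma(79.0, 9.6).
After batch 2: Gamma(α+S, β+n) = Gamma(79.0+103, 9.6+10) = Gamma(182.0, 19.6).
Mode of Gamma(α,β) for α≥1 is (α−1)/β = 181.0/19.6 = 9.2347.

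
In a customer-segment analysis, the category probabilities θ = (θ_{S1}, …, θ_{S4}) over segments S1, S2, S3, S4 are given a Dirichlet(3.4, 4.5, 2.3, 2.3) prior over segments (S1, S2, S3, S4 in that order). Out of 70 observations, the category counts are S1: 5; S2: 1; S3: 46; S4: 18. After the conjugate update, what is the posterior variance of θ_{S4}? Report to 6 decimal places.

The Dirichlet prior is conjugate to the Multinomial likelihood: each posterior αⱼ = prior αⱼ + observed count nⱼ.
Posterior concentration: (8.4, 5.5, 48.3, 20.3), total = 82.5.
Var[θ_j] = α_j(Σα−α_j)/((Σα)²(Σα+1)) = 20.3·62.2/(82.5²·83.5) = 0.002222.

0.002222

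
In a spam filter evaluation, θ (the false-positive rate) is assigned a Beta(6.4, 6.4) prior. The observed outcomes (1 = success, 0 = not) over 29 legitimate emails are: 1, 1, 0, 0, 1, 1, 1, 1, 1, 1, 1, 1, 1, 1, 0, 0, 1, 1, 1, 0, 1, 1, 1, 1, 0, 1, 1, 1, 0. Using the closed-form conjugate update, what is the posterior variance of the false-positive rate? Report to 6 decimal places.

0.005089

The Beta prior is conjugate to a Binomial/Bernoulli likelihood; the update adds successes to α and failures to β.
Posterior: Beta(α+k, β+n−k) = Beta(6.4+22, 6.4+7) = Beta(28.4, 13.4).
Var = αβ/((α+β)²(α+β+1)) = 28.4·13.4/(41.8²·42.8) = 0.005089.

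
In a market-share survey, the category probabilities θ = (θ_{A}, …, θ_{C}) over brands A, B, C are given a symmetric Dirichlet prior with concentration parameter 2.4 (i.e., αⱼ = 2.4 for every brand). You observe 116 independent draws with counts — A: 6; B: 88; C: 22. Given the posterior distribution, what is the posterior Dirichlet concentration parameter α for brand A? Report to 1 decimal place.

8.4

The Dirichlet prior is conjugate to the Multinomial likelihood: each posterior αⱼ = prior αⱼ + observed count nⱼ.
Posterior concentration: (8.4, 90.4, 24.4), total = 123.2.
α_{A} = 2.4 + 6 = 8.4.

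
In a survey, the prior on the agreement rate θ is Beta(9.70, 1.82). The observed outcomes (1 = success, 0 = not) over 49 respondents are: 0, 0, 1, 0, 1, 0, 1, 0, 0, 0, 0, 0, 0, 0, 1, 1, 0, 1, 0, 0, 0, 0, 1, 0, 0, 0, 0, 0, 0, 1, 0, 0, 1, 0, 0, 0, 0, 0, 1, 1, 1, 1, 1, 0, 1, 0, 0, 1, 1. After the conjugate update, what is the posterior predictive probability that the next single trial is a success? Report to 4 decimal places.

0.4412

The Beta prior is conjugate to a Binomial/Bernoulli likelihood; the update adds successes to α and failures to β.
Posterior: Beta(α+k, β+n−k) = Beta(9.70+17, 1.82+32) = Beta(26.70, 33.82).
For a single future Bernoulli trial, P(success | data) = α/(α+β) = 0.4412.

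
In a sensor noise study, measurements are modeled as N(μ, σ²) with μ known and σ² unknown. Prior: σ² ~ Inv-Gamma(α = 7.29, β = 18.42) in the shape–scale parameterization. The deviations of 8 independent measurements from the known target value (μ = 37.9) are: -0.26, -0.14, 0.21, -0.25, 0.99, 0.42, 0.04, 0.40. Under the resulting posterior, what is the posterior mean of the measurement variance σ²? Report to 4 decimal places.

With known mean μ and an Inverse-Gamma(α, β) prior on σ², the Normal likelihood is conjugate: posterior is Inv-Gamma(α + n/2, β + Σ(xᵢ−μ)²/2).
Σ(xᵢ−μ)² = (-0.26)² + (-0.14)² + (0.21)² + (-0.25)² + (0.99)² + (0.42)² + (0.04)² + (0.40)² = 1.5119.
Posterior: Inv-Gamma(7.29 + 8/2, 18.42 + 1.5119/2) = Inv-Gamma(11.29, 19.17595).
E[σ²|data] = β/(α−1) = 19.17595/10.29 = 1.8636.

1.8636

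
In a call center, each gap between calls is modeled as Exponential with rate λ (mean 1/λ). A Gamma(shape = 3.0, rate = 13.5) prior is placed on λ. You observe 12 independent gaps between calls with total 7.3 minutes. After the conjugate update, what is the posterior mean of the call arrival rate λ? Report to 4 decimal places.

With a Gamma(shape α, rate β) prior on the exponential rate λ, the posterior after n observations with total T = Σxᵢ is Gamma(α+n, β+T).
Posterior: Gamma(3.0+12, 13.5+7.3) = Gamma(15.0, 20.8).
Posterior mean of λ = α/β = 15.0/20.8 = 0.7212.

0.7212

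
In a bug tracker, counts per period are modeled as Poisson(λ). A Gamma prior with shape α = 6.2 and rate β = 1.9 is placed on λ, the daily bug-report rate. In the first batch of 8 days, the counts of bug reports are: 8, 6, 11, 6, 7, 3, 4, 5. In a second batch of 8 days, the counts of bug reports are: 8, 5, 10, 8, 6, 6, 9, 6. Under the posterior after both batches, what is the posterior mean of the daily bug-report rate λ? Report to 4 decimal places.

6.3799

With a Gamma(shape α, rate β) prior, the Poisson likelihood is conjugate: the posterior is Gamma(α + ΣXᵢ, β + n).
Batch 1: sum of counts S = 50 over n = 8 days.
After batch 1: Gamma(α+S, β+n) = Gamma(6.2+50, 1.9+8) = Gamma(56.2, 9.9).
Batch 2: sum of counts S = 58 over n = 8 days.
After batch 2: Gamma(α+S, β+n) = Gamma(56.2+58, 9.9+8) = Gamma(114.2, 17.9).
Posterior mean = α/β = 114.2/17.9 = 6.3799.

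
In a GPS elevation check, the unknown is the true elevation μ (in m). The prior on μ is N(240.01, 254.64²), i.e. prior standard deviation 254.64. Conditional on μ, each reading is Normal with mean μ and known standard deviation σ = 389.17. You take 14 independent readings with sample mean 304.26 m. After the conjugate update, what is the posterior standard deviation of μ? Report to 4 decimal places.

96.2875

For Normal data with known variance σ², a Normal(μ₀, σ₀²) prior on μ is conjugate. Posterior precision = 1/σ₀² + n/σ²; posterior mean is the precision-weighted average of μ₀ and x̄.
σ₀² = 254.64² = 64841.5296, σ² = 389.17² = 151453.2889; σ² + n·σ₀² = 151453.2889 + 14·64841.5296 = 1059234.7033.
Posterior precision = 1/σ₀² + n/σ² = 1/64841.5296 + 14/151453.2889 = (σ² + n·σ₀²)/(σ₀²σ²) = 1059234.7033/(64841.5296·151453.2889); posterior variance σₙ² = σ₀²σ²/(σ² + n·σ₀²) = 64841.5296·151453.2889/1059234.7033 = 9271.281317.
Posterior SD = √σₙ² = √(64841.5296·151453.2889/1059234.7033) = 96.2875.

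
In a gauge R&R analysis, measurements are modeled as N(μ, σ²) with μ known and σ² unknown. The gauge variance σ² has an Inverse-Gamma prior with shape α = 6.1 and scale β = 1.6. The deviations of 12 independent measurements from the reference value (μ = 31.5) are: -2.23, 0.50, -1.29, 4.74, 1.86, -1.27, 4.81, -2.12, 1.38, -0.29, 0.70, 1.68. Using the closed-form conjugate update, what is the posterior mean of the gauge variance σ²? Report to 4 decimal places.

3.1783

With known mean μ and an Inverse-Gamma(α, β) prior on σ², the Normal likelihood is conjugate: posterior is Inv-Gamma(α + n/2, β + Σ(xᵢ−μ)²/2).
Σ(xᵢ−μ)² = (-2.23)² + (0.50)² + (-1.29)² + (4.74)² + (1.86)² + (-1.27)² + (4.81)² + (-2.12)² + (1.38)² + (-0.29)² + (0.70)² + (1.68)² = 67.3585.
Posterior: Inv-Gamma(6.1 + 12/2, 1.6 + 67.3585/2) = Inv-Gamma(12.10, 35.27925).
E[σ²|data] = β/(α−1) = 35.27925/11.10 = 3.1783.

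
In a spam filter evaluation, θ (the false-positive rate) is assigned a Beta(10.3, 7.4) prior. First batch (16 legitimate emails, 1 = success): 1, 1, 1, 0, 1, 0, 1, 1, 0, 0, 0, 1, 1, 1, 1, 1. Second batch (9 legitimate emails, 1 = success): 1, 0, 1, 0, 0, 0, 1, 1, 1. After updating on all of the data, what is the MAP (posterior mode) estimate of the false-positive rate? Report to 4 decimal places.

The Beta prior is conjugate to a Binomial/Bernoulli likelihood; the update adds successes to α and failures to β.
After batch 1: Beta(10.3+11, 7.4+5) = Beta(21.3, 12.4).
After batch 2: Beta(21.3+5, 12.4+4) = Beta(26.3, 16.4).
Mode of Beta(a,b) for a,b>1 is (a−1)/(a+b−2) = 25.3/40.7 = 0.6216.

0.6216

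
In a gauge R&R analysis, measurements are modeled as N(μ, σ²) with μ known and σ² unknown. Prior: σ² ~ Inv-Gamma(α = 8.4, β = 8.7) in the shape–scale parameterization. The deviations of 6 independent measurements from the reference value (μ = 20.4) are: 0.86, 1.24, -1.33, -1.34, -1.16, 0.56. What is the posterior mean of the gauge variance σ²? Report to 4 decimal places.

With known mean μ and an Inverse-Gamma(α, β) prior on σ², the Normal likelihood is conjugate: posterior is Inv-Gamma(α + n/2, β + Σ(xᵢ−μ)²/2).
Σ(xᵢ−μ)² = (0.86)² + (1.24)² + (-1.33)² + (-1.34)² + (-1.16)² + (0.56)² = 7.5009.
Posterior: Inv-Gamma(8.4 + 6/2, 8.7 + 7.5009/2) = Inv-Gamma(11.40, 12.45045).
E[σ²|data] = β/(α−1) = 12.45045/10.40 = 1.1972.

1.1972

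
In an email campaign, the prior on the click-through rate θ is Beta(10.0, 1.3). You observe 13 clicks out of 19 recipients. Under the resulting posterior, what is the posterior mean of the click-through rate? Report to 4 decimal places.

0.7591

The Beta prior is conjugate to a Binomial/Bernoulli likelihood; the update adds successes to α and failures to β.
Posterior: Beta(α+k, β+n−k) = Beta(10.0+13, 1.3+6) = Beta(23.0, 7.3).
Posterior mean = α/(α+β) = 23.0/30.3 = 0.7591.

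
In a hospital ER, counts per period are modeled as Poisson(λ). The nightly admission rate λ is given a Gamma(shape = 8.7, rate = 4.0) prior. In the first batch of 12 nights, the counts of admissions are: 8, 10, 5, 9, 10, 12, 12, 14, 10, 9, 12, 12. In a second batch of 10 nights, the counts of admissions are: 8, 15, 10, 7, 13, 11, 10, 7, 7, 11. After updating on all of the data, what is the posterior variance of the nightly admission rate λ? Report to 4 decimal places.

0.3413

With a Gamma(shape α, rate β) prior, the Poisson likelihood is conjugate: the posterior is Gamma(α + ΣXᵢ, β + n).
Batch 1: sum of counts S = 123 over n = 12 nights.
After batch 1: Gamma(α+S, β+n) = Gamma(8.7+123, 4.0+12) = Gamma(131.7, 16.0).
Batch 2: sum of counts S = 99 over n = 10 nights.
After batch 2: Gamma(α+S, β+n) = Gamma(131.7+99, 16.0+10) = Gamma(230.7, 26.0).
Var = α/β² = 230.7/26.0² = 0.3413.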